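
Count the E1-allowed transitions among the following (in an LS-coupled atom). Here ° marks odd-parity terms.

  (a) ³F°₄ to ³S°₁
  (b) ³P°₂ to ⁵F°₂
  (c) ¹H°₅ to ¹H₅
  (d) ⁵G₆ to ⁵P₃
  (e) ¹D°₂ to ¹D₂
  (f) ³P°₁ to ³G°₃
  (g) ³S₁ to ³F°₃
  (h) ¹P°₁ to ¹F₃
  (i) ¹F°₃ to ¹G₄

(a) forbidden (parity, ΔL, ΔJ fail)
(b) forbidden (parity, ΔS, ΔL fail)
(c) allowed
(d) forbidden (parity, ΔL, ΔJ fail)
(e) allowed
(f) forbidden (parity, ΔL, ΔJ fail)
(g) forbidden (ΔL, ΔJ fail)
(h) forbidden (ΔL, ΔJ fail)
(i) allowed
Total allowed: 3 of 9.

3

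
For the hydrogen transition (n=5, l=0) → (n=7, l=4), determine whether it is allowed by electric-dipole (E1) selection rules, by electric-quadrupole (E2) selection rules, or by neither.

neither

Δl = 4 − 0 = +4; l_i + l_f = 4.
E1 (Δl = ±1): not satisfied.
E2 (Δl = 0,±2, l_i+l_f ≥ 2): not satisfied.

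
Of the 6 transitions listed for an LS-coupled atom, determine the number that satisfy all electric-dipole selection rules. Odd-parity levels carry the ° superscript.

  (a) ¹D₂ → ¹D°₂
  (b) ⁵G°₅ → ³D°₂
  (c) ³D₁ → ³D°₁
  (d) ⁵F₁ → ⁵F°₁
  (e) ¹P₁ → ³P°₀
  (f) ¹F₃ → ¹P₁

(a) allowed
(b) forbidden (parity, ΔS, ΔL, ΔJ fail)
(c) allowed
(d) allowed
(e) forbidden (ΔS fails)
(f) forbidden (parity, ΔL, ΔJ fail)
Total allowed: 3 of 6.

3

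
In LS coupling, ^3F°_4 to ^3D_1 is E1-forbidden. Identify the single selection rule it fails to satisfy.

ΔJ = 0, ±1 (not J=0↔0): J: 4 → 1, ΔJ = -3 — fails.
ΔL = 0, ±1 (not L=0↔0): L: 3 → 2, ΔL = -1 — ok.
Parity must change: odd → even — ok.
ΔS = 0: S: 1 → 1 — ok.

the ΔJ = 0, ±1 rule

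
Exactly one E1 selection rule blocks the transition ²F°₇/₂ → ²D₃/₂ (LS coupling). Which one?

Initial level: S=1/2, L=3, J=7/2, parity odd. Final level: S=1/2, L=2, J=3/2, parity even.
Parity must change: odd → even — passes.
ΔS = 0: S: 1/2 → 1/2 — passes.
ΔL = 0, ±1 (not L=0↔0): L: 3 → 2, ΔL = -1 — passes.
ΔJ = 0, ±1 (not J=0↔0): J: 7/2 → 3/2, ΔJ = -2 — fails.

the ΔJ = 0, ±1 rule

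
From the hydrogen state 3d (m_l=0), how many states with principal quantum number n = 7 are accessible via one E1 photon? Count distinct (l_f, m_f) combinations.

6

E1 requires Δl = ±1, so l_f ∈ {1, 3}; with 0 ≤ l_f ≤ n_f−1 = 6, the allowed l_f values are {1, 3}.
For l_f = 1: m_f ∈ {m_i−1, m_i, m_i+1} ∩ [−1, 1] = {-1, 0, 1} → 3 states.
For l_f = 3: m_f ∈ {m_i−1, m_i, m_i+1} ∩ [−3, 3] = {-1, 0, 1} → 3 states.
Total: 6.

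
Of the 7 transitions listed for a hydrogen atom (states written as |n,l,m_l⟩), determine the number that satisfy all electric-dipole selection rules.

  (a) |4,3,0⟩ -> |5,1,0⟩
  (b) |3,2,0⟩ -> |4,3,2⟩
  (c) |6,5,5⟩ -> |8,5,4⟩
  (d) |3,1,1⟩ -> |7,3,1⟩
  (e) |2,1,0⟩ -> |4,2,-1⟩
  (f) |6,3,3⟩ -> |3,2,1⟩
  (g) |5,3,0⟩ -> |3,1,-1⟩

(a) forbidden — Δl = -2 (E1 requires Δl = ±1)
(b) forbidden — Δm_l = +2 (E1 requires Δm_l = 0, ±1)
(c) forbidden — Δl = +0 (E1 requires Δl = ±1)
(d) forbidden — Δl = +2 (E1 requires Δl = ±1)
(e) allowed
(f) forbidden — Δm_l = -2 (E1 requires Δm_l = 0, ±1)
(g) forbidden — Δl = -2 (E1 requires Δl = ±1)
Total allowed: 1 of 7.

1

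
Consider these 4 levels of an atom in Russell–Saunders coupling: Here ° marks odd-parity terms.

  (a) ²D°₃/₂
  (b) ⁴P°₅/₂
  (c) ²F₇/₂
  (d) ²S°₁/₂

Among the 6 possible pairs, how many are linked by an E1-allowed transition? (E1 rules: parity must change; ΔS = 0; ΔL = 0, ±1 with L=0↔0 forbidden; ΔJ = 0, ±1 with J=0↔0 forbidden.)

(a)–(b): forbidden (parity, ΔS).
(a)–(c): forbidden (ΔJ).
(a)–(d): forbidden (parity, ΔL).
(b)–(c): forbidden (ΔS, ΔL).
(b)–(d): forbidden (parity, ΔS, ΔJ).
(c)–(d): forbidden (ΔL, ΔJ).
Allowed pairs: 0 of 6.

0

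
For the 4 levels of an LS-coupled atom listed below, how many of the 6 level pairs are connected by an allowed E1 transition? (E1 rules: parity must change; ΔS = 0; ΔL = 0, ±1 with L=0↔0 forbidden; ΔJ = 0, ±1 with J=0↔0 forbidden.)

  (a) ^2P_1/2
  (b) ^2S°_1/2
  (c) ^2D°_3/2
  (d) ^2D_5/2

3

(a)–(b): allowed.
(a)–(c): allowed.
(a)–(d): forbidden (parity, ΔJ).
(b)–(c): forbidden (parity, ΔL).
(b)–(d): forbidden (ΔL, ΔJ).
(c)–(d): allowed.
Allowed pairs: 3 of 6.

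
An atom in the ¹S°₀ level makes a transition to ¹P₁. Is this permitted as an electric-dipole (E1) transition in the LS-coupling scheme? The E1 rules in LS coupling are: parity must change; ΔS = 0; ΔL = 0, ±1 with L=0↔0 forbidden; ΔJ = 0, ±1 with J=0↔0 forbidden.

Parity must change: odd → even — ✓.
ΔS = 0: S: 0 → 0 — ✓.
ΔL = 0, ±1 (not L=0↔0): L: 0 → 1, ΔL = +1 — ✓.
ΔJ = 0, ±1 (not J=0↔0): J: 0 → 1, ΔJ = +1 — ✓.
All four E1 rules are satisfied.

allowed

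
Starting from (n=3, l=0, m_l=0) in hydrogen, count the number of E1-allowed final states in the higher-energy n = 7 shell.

E1 requires Δl = ±1, so l_f ∈ {-1, 1}; with 0 ≤ l_f ≤ n_f−1 = 6, the allowed l_f values are {1}.
For l_f = 1: m_f ∈ {m_i−1, m_i, m_i+1} ∩ [−1, 1] = {-1, 0, 1} → 3 states.
Total: 3.

3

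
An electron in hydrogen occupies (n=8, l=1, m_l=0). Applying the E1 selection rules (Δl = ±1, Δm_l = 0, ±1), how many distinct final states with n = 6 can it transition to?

E1 requires Δl = ±1, so l_f ∈ {0, 2}; with 0 ≤ l_f ≤ n_f−1 = 5, the allowed l_f values are {0, 2}.
For l_f = 0: m_f ∈ {m_i−1, m_i, m_i+1} ∩ [−0, 0] = {0} → 1 state.
For l_f = 2: m_f ∈ {m_i−1, m_i, m_i+1} ∩ [−2, 2] = {-1, 0, 1} → 3 states.
Total: 4.

4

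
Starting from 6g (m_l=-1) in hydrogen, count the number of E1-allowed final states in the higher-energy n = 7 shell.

E1 requires Δl = ±1, so l_f ∈ {3, 5}; with 0 ≤ l_f ≤ n_f−1 = 6, the allowed l_f values are {3, 5}.
For l_f = 3: m_f ∈ {m_i−1, m_i, m_i+1} ∩ [−3, 3] = {-2, -1, 0} → 3 states.
For l_f = 5: m_f ∈ {m_i−1, m_i, m_i+1} ∩ [−5, 5] = {-2, -1, 0} → 3 states.
Total: 6.

6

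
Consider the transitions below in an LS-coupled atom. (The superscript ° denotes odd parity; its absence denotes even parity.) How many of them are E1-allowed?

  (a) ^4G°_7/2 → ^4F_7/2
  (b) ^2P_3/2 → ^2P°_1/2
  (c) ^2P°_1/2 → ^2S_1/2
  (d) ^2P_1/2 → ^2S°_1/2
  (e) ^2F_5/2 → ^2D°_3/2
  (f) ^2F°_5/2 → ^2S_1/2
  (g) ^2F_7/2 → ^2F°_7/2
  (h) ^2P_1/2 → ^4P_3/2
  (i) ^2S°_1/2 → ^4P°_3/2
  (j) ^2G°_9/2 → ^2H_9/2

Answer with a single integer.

(a) allowed
(b) allowed
(c) allowed
(d) allowed
(e) allowed
(f) forbidden (ΔL, ΔJ fail)
(g) allowed
(h) forbidden (parity, ΔS fail)
(i) forbidden (parity, ΔS fail)
(j) allowed
Total allowed: 7 of 10.

7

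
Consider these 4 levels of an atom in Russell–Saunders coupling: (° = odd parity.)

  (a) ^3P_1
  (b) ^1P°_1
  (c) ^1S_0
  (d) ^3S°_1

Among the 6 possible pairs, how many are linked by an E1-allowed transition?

2

(a)–(b): forbidden (ΔS).
(a)–(c): forbidden (parity, ΔS).
(a)–(d): allowed.
(b)–(c): allowed.
(b)–(d): forbidden (parity, ΔS).
(c)–(d): forbidden (ΔS, ΔL).
Allowed pairs: 2 of 6.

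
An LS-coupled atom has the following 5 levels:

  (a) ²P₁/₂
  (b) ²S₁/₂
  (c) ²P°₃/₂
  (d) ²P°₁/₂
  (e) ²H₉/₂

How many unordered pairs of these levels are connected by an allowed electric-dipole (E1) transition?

(a)–(b): forbidden (parity).
(a)–(c): allowed.
(a)–(d): allowed.
(a)–(e): forbidden (parity, ΔL, ΔJ).
(b)–(c): allowed.
(b)–(d): allowed.
(b)–(e): forbidden (parity, ΔL, ΔJ).
(c)–(d): forbidden (parity).
(c)–(e): forbidden (ΔL, ΔJ).
(d)–(e): forbidden (ΔL, ΔJ).
Allowed pairs: 4 of 10.

4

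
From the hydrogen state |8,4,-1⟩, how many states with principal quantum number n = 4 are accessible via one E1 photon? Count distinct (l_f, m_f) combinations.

3

E1 requires Δl = ±1, so l_f ∈ {3, 5}; with 0 ≤ l_f ≤ n_f−1 = 3, the allowed l_f values are {3}.
For l_f = 3: m_f ∈ {m_i−1, m_i, m_i+1} ∩ [−3, 3] = {-2, -1, 0} → 3 states.
Total: 3.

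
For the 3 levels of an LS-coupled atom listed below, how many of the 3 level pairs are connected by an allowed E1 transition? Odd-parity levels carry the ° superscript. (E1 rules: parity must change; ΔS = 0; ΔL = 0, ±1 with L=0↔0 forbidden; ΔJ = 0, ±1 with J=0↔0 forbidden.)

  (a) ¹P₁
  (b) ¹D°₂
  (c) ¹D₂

2

(a)–(b): allowed.
(a)–(c): forbidden (parity).
(b)–(c): allowed.
Allowed pairs: 2 of 3.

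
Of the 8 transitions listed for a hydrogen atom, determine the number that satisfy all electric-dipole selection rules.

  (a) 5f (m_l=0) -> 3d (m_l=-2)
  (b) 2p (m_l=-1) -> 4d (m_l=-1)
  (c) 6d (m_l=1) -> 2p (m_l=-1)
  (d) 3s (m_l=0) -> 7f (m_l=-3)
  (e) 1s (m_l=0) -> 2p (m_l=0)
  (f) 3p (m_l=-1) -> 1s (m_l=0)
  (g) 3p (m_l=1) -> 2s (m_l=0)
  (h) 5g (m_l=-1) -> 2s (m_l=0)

4

(a) forbidden — Δm_l = -2 (E1 requires Δm_l = 0, ±1)
(b) allowed
(c) forbidden — Δm_l = -2 (E1 requires Δm_l = 0, ±1)
(d) forbidden — Δl = +3 (E1 requires Δl = ±1); Δm_l = -3 (E1 requires Δm_l = 0, ±1)
(e) allowed
(f) allowed
(g) allowed
(h) forbidden — Δl = -4 (E1 requires Δl = ±1)
Total allowed: 4 of 8.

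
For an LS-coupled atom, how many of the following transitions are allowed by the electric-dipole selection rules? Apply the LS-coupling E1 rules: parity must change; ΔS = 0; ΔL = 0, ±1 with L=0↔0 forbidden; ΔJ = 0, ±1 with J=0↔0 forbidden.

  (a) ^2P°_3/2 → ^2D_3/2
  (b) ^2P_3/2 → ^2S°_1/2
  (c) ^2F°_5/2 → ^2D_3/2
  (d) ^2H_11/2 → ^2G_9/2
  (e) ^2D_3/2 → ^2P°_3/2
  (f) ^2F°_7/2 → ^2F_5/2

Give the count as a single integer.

5

(a) allowed
(b) allowed
(c) allowed
(d) forbidden (parity fails)
(e) allowed
(f) allowed
Total allowed: 5 of 6.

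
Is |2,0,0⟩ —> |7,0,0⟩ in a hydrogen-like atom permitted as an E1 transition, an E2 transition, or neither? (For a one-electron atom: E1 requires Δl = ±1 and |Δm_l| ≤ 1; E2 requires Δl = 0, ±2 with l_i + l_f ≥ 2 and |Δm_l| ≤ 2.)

neither

Δl = 0 − 0 = +0; l_i + l_f = 0.
Δm_l = +0.
E1 (Δl = ±1, |Δm_l| ≤ 1): not satisfied.
E2 (Δl = 0,±2, l_i+l_f ≥ 2, |Δm_l| ≤ 2): not satisfied.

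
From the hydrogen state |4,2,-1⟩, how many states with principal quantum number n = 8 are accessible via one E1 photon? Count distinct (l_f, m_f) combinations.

E1 requires Δl = ±1, so l_f ∈ {1, 3}; with 0 ≤ l_f ≤ n_f−1 = 7, the allowed l_f values are {1, 3}.
For l_f = 1: m_f ∈ {m_i−1, m_i, m_i+1} ∩ [−1, 1] = {-1, 0} → 2 states.
For l_f = 3: m_f ∈ {m_i−1, m_i, m_i+1} ∩ [−3, 3] = {-2, -1, 0} → 3 states.
Total: 5.

5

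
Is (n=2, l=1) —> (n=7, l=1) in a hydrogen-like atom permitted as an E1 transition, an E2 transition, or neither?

E2

Δl = 1 − 1 = +0; l_i + l_f = 2.
E1 (Δl = ±1): not satisfied.
E2 (Δl = 0,±2, l_i+l_f ≥ 2): satisfied.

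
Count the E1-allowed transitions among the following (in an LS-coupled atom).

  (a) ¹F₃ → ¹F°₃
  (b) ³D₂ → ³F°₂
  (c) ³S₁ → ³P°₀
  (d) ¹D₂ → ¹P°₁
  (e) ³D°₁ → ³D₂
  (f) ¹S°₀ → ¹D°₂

(a) allowed
(b) allowed
(c) allowed
(d) allowed
(e) allowed
(f) forbidden (parity, ΔL, ΔJ fail)
Total allowed: 5 of 6.

5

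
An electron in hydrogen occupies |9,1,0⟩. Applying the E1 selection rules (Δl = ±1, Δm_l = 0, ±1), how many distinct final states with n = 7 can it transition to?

E1 requires Δl = ±1, so l_f ∈ {0, 2}; with 0 ≤ l_f ≤ n_f−1 = 6, the allowed l_f values are {0, 2}.
For l_f = 0: m_f ∈ {m_i−1, m_i, m_i+1} ∩ [−0, 0] = {0} → 1 state.
For l_f = 2: m_f ∈ {m_i−1, m_i, m_i+1} ∩ [−2, 2] = {-1, 0, 1} → 3 states.
Total: 4.

4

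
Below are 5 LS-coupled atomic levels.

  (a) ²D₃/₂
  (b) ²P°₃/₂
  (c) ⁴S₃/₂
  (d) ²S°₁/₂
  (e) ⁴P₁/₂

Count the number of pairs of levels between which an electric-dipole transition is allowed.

(a)–(b): allowed.
(a)–(c): forbidden (parity, ΔS, ΔL).
(a)–(d): forbidden (ΔL).
(a)–(e): forbidden (parity, ΔS).
(b)–(c): forbidden (ΔS).
(b)–(d): forbidden (parity).
(b)–(e): forbidden (ΔS).
(c)–(d): forbidden (ΔS, ΔL).
(c)–(e): forbidden (parity).
(d)–(e): forbidden (ΔS).
Allowed pairs: 1 of 10.

1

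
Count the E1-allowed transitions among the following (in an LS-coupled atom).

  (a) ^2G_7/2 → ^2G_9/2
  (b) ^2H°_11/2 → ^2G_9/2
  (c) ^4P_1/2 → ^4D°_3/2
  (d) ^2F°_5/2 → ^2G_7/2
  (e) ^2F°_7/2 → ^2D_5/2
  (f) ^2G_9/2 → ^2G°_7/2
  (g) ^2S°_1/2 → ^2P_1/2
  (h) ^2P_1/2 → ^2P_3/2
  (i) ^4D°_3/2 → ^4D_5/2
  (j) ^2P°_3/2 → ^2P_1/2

(a) forbidden (parity fails)
(b) allowed
(c) allowed
(d) allowed
(e) allowed
(f) allowed
(g) allowed
(h) forbidden (parity fails)
(i) allowed
(j) allowed
Total allowed: 8 of 10.

8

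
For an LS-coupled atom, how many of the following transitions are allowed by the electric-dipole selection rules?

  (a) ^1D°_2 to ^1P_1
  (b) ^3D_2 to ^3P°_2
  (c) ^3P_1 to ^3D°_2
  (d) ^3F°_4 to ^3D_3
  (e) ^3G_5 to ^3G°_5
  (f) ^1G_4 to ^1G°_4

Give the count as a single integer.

(a) allowed
(b) allowed
(c) allowed
(d) allowed
(e) allowed
(f) allowed
Total allowed: 6 of 6.

6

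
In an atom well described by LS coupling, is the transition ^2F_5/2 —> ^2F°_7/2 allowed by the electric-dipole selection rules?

Parity must change: even → odd — satisfied.
ΔS = 0: S: 1/2 → 1/2 — satisfied.
ΔL = 0, ±1 (not L=0↔0): L: 3 → 3, ΔL = +0 — satisfied.
ΔJ = 0, ±1 (not J=0↔0): J: 5/2 → 7/2, ΔJ = +1 — satisfied.
All four E1 rules are satisfied.

allowed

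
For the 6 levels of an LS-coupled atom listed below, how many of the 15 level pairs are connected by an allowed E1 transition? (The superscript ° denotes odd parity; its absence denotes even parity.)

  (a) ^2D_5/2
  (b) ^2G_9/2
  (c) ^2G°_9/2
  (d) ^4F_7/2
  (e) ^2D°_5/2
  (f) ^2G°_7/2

(a)–(b): forbidden (parity, ΔL, ΔJ).
(a)–(c): forbidden (ΔL, ΔJ).
(a)–(d): forbidden (parity, ΔS).
(a)–(e): allowed.
(a)–(f): forbidden (ΔL).
(b)–(c): allowed.
(b)–(d): forbidden (parity, ΔS).
(b)–(e): forbidden (ΔL, ΔJ).
(b)–(f): allowed.
(c)–(d): forbidden (ΔS).
(c)–(e): forbidden (parity, ΔL, ΔJ).
(c)–(f): forbidden (parity).
(d)–(e): forbidden (ΔS).
(d)–(f): forbidden (ΔS).
(e)–(f): forbidden (parity, ΔL).
Allowed pairs: 3 of 15.

3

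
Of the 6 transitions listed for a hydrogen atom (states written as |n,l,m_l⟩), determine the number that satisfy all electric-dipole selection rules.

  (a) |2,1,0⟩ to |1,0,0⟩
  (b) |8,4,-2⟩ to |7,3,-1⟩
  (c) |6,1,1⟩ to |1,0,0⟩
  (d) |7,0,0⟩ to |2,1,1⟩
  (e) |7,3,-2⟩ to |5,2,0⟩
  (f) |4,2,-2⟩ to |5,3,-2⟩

(a) allowed
(b) allowed
(c) allowed
(d) allowed
(e) forbidden — Δm_l = +2 (E1 requires Δm_l = 0, ±1)
(f) allowed
Total allowed: 5 of 6.

5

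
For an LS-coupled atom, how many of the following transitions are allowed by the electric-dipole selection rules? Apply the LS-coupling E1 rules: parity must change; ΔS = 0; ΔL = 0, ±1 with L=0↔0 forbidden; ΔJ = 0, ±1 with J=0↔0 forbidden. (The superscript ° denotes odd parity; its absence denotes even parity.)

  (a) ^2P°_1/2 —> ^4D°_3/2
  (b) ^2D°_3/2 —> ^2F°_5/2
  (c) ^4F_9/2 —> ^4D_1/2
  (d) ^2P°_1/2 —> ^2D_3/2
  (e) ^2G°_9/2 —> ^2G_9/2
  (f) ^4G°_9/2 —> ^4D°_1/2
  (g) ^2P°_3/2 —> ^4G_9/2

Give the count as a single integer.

(a) forbidden (parity, ΔS fail)
(b) forbidden (parity fails)
(c) forbidden (parity, ΔJ fail)
(d) allowed
(e) allowed
(f) forbidden (parity, ΔL, ΔJ fail)
(g) forbidden (ΔS, ΔL, ΔJ fail)
Total allowed: 2 of 7.

2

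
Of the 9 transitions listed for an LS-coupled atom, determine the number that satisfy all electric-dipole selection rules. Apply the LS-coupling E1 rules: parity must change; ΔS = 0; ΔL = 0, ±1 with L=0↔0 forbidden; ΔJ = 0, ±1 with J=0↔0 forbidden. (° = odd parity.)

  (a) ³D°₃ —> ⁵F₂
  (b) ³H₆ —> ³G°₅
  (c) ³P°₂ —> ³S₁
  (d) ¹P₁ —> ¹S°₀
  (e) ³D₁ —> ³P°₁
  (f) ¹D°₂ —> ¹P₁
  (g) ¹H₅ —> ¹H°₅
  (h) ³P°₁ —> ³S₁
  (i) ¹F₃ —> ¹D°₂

(a) forbidden (ΔS fails)
(b) allowed
(c) allowed
(d) allowed
(e) allowed
(f) allowed
(g) allowed
(h) allowed
(i) allowed
Total allowed: 8 of 9.

8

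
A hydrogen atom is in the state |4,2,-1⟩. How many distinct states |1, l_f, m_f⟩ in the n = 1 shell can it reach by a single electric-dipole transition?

E1 requires l_f ∈ {1, 3}, but neither lies in [0, 0], so no final state is reachable.
Total: 0.

0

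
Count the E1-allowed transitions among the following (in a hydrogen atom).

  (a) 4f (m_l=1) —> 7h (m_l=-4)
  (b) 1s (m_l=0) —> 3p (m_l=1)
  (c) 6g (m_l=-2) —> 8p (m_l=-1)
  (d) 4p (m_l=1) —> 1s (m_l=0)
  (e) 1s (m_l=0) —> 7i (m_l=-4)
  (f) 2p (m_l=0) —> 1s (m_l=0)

3

(a) forbidden — Δl = +2 (E1 requires Δl = ±1); Δm_l = -5 (E1 requires Δm_l = 0, ±1)
(b) allowed
(c) forbidden — Δl = -3 (E1 requires Δl = ±1)
(d) allowed
(e) forbidden — Δl = +6 (E1 requires Δl = ±1); Δm_l = -4 (E1 requires Δm_l = 0, ±1)
(f) allowed
Total allowed: 3 of 6.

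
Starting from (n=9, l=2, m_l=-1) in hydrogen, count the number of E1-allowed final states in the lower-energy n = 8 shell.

E1 requires Δl = ±1, so l_f ∈ {1, 3}; with 0 ≤ l_f ≤ n_f−1 = 7, the allowed l_f values are {1, 3}.
For l_f = 1: m_f ∈ {m_i−1, m_i, m_i+1} ∩ [−1, 1] = {-1, 0} → 2 states.
For l_f = 3: m_f ∈ {m_i−1, m_i, m_i+1} ∩ [−3, 3] = {-2, -1, 0} → 3 states.
Total: 5.

5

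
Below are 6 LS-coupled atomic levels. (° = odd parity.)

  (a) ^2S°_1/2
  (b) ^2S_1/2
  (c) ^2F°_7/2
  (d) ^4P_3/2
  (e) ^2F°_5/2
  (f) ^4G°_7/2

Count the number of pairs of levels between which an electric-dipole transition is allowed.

0

(a)–(b): forbidden (ΔL).
(a)–(c): forbidden (parity, ΔL, ΔJ).
(a)–(d): forbidden (ΔS).
(a)–(e): forbidden (parity, ΔL, ΔJ).
(a)–(f): forbidden (parity, ΔS, ΔL, ΔJ).
(b)–(c): forbidden (ΔL, ΔJ).
(b)–(d): forbidden (parity, ΔS).
(b)–(e): forbidden (ΔL, ΔJ).
(b)–(f): forbidden (ΔS, ΔL, ΔJ).
(c)–(d): forbidden (ΔS, ΔL, ΔJ).
(c)–(e): forbidden (parity).
(c)–(f): forbidden (parity, ΔS).
(d)–(e): forbidden (ΔS, ΔL).
(d)–(f): forbidden (ΔL, ΔJ).
(e)–(f): forbidden (parity, ΔS).
Allowed pairs: 0 of 15.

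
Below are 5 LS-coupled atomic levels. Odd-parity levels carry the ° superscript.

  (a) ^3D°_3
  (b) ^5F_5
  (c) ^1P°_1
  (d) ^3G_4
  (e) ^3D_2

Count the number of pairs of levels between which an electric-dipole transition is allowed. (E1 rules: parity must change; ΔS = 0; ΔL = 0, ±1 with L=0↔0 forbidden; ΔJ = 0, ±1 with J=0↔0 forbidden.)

(a)–(b): forbidden (ΔS, ΔJ).
(a)–(c): forbidden (parity, ΔS, ΔJ).
(a)–(d): forbidden (ΔL).
(a)–(e): allowed.
(b)–(c): forbidden (ΔS, ΔL, ΔJ).
(b)–(d): forbidden (parity, ΔS).
(b)–(e): forbidden (parity, ΔS, ΔJ).
(c)–(d): forbidden (ΔS, ΔL, ΔJ).
(c)–(e): forbidden (ΔS).
(d)–(e): forbidden (parity, ΔL, ΔJ).
Allowed pairs: 1 of 10.

1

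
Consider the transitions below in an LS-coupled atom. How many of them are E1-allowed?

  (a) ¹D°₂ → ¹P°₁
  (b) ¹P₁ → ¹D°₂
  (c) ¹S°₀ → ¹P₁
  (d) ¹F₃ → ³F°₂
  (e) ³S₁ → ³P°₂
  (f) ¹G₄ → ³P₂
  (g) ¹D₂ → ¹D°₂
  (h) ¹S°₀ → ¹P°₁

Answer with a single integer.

4

(a) forbidden (parity fails)
(b) allowed
(c) allowed
(d) forbidden (ΔS fails)
(e) allowed
(f) forbidden (parity, ΔS, ΔL, ΔJ fail)
(g) allowed
(h) forbidden (parity fails)
Total allowed: 4 of 8.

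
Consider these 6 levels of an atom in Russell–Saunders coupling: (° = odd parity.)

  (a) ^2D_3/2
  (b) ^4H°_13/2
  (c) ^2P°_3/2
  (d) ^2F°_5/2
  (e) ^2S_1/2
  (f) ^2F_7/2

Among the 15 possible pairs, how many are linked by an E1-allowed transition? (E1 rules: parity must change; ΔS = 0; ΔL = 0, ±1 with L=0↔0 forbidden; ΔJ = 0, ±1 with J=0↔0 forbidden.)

4

(a)–(b): forbidden (ΔS, ΔL, ΔJ).
(a)–(c): allowed.
(a)–(d): allowed.
(a)–(e): forbidden (parity, ΔL).
(a)–(f): forbidden (parity, ΔJ).
(b)–(c): forbidden (parity, ΔS, ΔL, ΔJ).
(b)–(d): forbidden (parity, ΔS, ΔL, ΔJ).
(b)–(e): forbidden (ΔS, ΔL, ΔJ).
(b)–(f): forbidden (ΔS, ΔL, ΔJ).
(c)–(d): forbidden (parity, ΔL).
(c)–(e): allowed.
(c)–(f): forbidden (ΔL, ΔJ).
(d)–(e): forbidden (ΔL, ΔJ).
(d)–(f): allowed.
(e)–(f): forbidden (parity, ΔL, ΔJ).
Allowed pairs: 4 of 15.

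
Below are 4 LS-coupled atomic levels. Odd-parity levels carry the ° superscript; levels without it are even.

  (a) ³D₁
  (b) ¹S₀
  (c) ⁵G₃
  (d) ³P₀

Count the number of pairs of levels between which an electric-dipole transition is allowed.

(a)–(b): forbidden (parity, ΔS, ΔL).
(a)–(c): forbidden (parity, ΔS, ΔL, ΔJ).
(a)–(d): forbidden (parity).
(b)–(c): forbidden (parity, ΔS, ΔL, ΔJ).
(b)–(d): forbidden (parity, ΔS, ΔJ).
(c)–(d): forbidden (parity, ΔS, ΔL, ΔJ).
Allowed pairs: 0 of 6.

0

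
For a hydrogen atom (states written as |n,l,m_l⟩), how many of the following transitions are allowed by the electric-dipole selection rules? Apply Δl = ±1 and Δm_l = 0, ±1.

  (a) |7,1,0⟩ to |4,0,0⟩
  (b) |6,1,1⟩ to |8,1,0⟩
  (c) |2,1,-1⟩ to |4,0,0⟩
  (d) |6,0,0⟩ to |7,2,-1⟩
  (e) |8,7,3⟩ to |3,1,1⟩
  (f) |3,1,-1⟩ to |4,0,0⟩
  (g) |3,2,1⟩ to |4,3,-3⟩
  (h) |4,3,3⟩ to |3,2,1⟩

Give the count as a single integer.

(a) allowed
(b) forbidden — Δl = +0 (E1 requires Δl = ±1)
(c) allowed
(d) forbidden — Δl = +2 (E1 requires Δl = ±1)
(e) forbidden — Δl = -6 (E1 requires Δl = ±1); Δm_l = -2 (E1 requires Δm_l = 0, ±1)
(f) allowed
(g) forbidden — Δm_l = -4 (E1 requires Δm_l = 0, ±1)
(h) forbidden — Δm_l = -2 (E1 requires Δm_l = 0, ±1)
Total allowed: 3 of 8.

3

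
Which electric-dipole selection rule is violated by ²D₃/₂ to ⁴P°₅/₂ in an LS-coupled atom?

Initial level: S=1/2, L=2, J=3/2, parity even. Final level: S=3/2, L=1, J=5/2, parity odd.
Parity must change: even → odd — passes.
ΔS = 0: S: 1/2 → 3/2 — fails.
ΔL = 0, ±1 (not L=0↔0): L: 2 → 1, ΔL = -1 — passes.
ΔJ = 0, ±1 (not J=0↔0): J: 3/2 → 5/2, ΔJ = +1 — passes.

the ΔS = 0 rule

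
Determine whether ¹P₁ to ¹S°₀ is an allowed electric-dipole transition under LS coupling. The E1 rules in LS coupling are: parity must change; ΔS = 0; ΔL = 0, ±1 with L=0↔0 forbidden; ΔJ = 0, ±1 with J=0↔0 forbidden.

allowed

Parity must change: even → odd — ✓.
ΔS = 0: S: 0 → 0 — ✓.
ΔL = 0, ±1 (not L=0↔0): L: 1 → 0, ΔL = -1 — ✓.
ΔJ = 0, ±1 (not J=0↔0): J: 1 → 0, ΔJ = -1 — ✓.
All four E1 rules are satisfied.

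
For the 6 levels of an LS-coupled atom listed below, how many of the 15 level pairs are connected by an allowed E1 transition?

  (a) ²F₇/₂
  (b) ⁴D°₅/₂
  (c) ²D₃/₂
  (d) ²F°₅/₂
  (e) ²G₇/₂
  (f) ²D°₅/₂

5

(a)–(b): forbidden (ΔS).
(a)–(c): forbidden (parity, ΔJ).
(a)–(d): allowed.
(a)–(e): forbidden (parity).
(a)–(f): allowed.
(b)–(c): forbidden (ΔS).
(b)–(d): forbidden (parity, ΔS).
(b)–(e): forbidden (ΔS, ΔL).
(b)–(f): forbidden (parity, ΔS).
(c)–(d): allowed.
(c)–(e): forbidden (parity, ΔL, ΔJ).
(c)–(f): allowed.
(d)–(e): allowed.
(d)–(f): forbidden (parity).
(e)–(f): forbidden (ΔL).
Allowed pairs: 5 of 15.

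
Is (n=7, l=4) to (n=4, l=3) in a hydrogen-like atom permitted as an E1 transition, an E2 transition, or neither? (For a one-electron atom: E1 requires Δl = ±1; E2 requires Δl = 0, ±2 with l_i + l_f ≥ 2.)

Δl = 3 − 4 = -1; l_i + l_f = 7.
E1 (Δl = ±1): satisfied.
E2 (Δl = 0,±2, l_i+l_f ≥ 2): not satisfied.

E1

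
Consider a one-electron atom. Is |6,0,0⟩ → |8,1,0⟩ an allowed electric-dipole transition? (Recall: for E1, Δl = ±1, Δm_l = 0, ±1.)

Initial l = 0, final l = 1, so Δl = +1. E1 requires Δl = ±1: passes.
Δm_l = 0 − (0) = +0. E1 requires Δm_l = 0, ±1: passes.
All E1 selection rules are satisfied.

allowed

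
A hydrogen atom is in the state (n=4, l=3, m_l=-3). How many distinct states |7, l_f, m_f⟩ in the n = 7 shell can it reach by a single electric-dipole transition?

4

E1 requires Δl = ±1, so l_f ∈ {2, 4}; with 0 ≤ l_f ≤ n_f−1 = 6, the allowed l_f values are {2, 4}.
For l_f = 2: m_f ∈ {m_i−1, m_i, m_i+1} ∩ [−2, 2] = {-2} → 1 state.
For l_f = 4: m_f ∈ {m_i−1, m_i, m_i+1} ∩ [−4, 4] = {-4, -3, -2} → 3 states.
Total: 4.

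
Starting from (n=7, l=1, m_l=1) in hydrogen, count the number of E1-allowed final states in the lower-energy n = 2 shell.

1

E1 requires Δl = ±1, so l_f ∈ {0, 2}; with 0 ≤ l_f ≤ n_f−1 = 1, the allowed l_f values are {0}.
For l_f = 0: m_f ∈ {m_i−1, m_i, m_i+1} ∩ [−0, 0] = {0} → 1 state.
Total: 1.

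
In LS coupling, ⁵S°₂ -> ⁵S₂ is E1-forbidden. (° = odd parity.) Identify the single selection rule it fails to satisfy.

Reading off the term symbols: S 2→2, L 0→0, J 2→2, parity odd→even.
Parity must change: odd → even — ✓.
ΔS = 0: S: 2 → 2 — ✓.
ΔL = 0, ±1 (not L=0↔0): L: 0 → 0, ΔL = +0 — ✗.
ΔJ = 0, ±1 (not J=0↔0): J: 2 → 2, ΔJ = +0 — ✓.

the L=0 ↔ L=0 exclusion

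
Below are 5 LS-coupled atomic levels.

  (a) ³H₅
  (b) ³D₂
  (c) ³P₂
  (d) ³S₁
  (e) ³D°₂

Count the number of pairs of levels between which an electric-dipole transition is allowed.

(a)–(b): forbidden (parity, ΔL, ΔJ).
(a)–(c): forbidden (parity, ΔL, ΔJ).
(a)–(d): forbidden (parity, ΔL, ΔJ).
(a)–(e): forbidden (ΔL, ΔJ).
(b)–(c): forbidden (parity).
(b)–(d): forbidden (parity, ΔL).
(b)–(e): allowed.
(c)–(d): forbidden (parity).
(c)–(e): allowed.
(d)–(e): forbidden (ΔL).
Allowed pairs: 2 of 10.

2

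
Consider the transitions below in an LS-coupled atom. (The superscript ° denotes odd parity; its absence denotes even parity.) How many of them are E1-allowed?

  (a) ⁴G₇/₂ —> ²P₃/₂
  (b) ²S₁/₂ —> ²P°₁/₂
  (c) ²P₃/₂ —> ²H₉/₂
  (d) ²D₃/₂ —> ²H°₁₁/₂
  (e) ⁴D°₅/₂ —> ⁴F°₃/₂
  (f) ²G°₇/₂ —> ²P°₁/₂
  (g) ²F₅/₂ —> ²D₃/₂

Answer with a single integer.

(a) forbidden (parity, ΔS, ΔL, ΔJ fail)
(b) allowed
(c) forbidden (parity, ΔL, ΔJ fail)
(d) forbidden (ΔL, ΔJ fail)
(e) forbidden (parity fails)
(f) forbidden (parity, ΔL, ΔJ fail)
(g) forbidden (parity fails)
Total allowed: 1 of 7.

1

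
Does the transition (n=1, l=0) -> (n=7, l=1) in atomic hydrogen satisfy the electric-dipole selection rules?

Initial l = 0, final l = 1, so Δl = +1. E1 requires Δl = ±1: ✓.
All E1 selection rules are satisfied.

allowed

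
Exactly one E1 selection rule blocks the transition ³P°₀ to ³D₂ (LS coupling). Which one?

the ΔJ = 0, ±1 rule

Reading off the term symbols: S 1→1, L 1→2, J 0→2, parity odd→even.
Parity must change: odd → even — satisfied.
ΔL = 0, ±1 (not L=0↔0): L: 1 → 2, ΔL = +1 — satisfied.
ΔJ = 0, ±1 (not J=0↔0): J: 0 → 2, ΔJ = +2 — violated.
ΔS = 0: S: 1 → 1 — satisfied.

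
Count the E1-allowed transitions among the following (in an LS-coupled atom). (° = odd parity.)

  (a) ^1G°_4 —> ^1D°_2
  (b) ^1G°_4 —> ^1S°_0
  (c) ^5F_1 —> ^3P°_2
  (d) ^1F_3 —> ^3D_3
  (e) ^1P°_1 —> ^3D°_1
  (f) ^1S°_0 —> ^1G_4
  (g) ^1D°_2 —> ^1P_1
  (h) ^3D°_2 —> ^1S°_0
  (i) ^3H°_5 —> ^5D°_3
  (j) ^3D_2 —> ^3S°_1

1

(a) forbidden (parity, ΔL, ΔJ fail)
(b) forbidden (parity, ΔL, ΔJ fail)
(c) forbidden (ΔS, ΔL fail)
(d) forbidden (parity, ΔS fail)
(e) forbidden (parity, ΔS fail)
(f) forbidden (ΔL, ΔJ fail)
(g) allowed
(h) forbidden (parity, ΔS, ΔL, ΔJ fail)
(i) forbidden (parity, ΔS, ΔL, ΔJ fail)
(j) forbidden (ΔL fails)
Total allowed: 1 of 10.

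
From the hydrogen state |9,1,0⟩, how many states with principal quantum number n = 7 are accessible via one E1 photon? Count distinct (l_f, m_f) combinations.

4

E1 requires Δl = ±1, so l_f ∈ {0, 2}; with 0 ≤ l_f ≤ n_f−1 = 6, the allowed l_f values are {0, 2}.
For l_f = 0: m_f ∈ {m_i−1, m_i, m_i+1} ∩ [−0, 0] = {0} → 1 state.
For l_f = 2: m_f ∈ {m_i−1, m_i, m_i+1} ∩ [−2, 2] = {-1, 0, 1} → 3 states.
Total: 4.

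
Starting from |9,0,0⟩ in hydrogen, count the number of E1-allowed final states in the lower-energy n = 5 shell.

E1 requires Δl = ±1, so l_f ∈ {-1, 1}; with 0 ≤ l_f ≤ n_f−1 = 4, the allowed l_f values are {1}.
For l_f = 1: m_f ∈ {m_i−1, m_i, m_i+1} ∩ [−1, 1] = {-1, 0, 1} → 3 states.
Total: 3.

3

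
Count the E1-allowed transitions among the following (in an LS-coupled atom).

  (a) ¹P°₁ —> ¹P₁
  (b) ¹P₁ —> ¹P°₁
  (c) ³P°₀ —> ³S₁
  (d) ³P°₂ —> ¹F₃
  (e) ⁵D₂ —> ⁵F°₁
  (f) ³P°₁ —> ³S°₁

4

(a) allowed
(b) allowed
(c) allowed
(d) forbidden (ΔS, ΔL fail)
(e) allowed
(f) forbidden (parity fails)
Total allowed: 4 of 6.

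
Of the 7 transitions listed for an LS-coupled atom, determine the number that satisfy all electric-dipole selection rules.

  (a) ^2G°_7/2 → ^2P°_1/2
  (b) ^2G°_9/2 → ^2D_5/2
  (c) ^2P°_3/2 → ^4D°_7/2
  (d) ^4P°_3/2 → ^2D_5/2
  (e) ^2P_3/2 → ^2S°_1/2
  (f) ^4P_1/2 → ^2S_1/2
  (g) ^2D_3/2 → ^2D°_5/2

(a) forbidden (parity, ΔL, ΔJ fail)
(b) forbidden (ΔL, ΔJ fail)
(c) forbidden (parity, ΔS, ΔJ fail)
(d) forbidden (ΔS fails)
(e) allowed
(f) forbidden (parity, ΔS fail)
(g) allowed
Total allowed: 2 of 7.

2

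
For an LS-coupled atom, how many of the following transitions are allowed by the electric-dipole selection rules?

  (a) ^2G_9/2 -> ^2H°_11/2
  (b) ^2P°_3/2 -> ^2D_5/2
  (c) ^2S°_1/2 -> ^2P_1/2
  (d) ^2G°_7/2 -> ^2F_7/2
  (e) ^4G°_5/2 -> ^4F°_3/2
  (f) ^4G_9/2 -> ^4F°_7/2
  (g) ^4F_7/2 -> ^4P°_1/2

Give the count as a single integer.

5

(a) allowed
(b) allowed
(c) allowed
(d) allowed
(e) forbidden (parity fails)
(f) allowed
(g) forbidden (ΔL, ΔJ fail)
Total allowed: 5 of 7.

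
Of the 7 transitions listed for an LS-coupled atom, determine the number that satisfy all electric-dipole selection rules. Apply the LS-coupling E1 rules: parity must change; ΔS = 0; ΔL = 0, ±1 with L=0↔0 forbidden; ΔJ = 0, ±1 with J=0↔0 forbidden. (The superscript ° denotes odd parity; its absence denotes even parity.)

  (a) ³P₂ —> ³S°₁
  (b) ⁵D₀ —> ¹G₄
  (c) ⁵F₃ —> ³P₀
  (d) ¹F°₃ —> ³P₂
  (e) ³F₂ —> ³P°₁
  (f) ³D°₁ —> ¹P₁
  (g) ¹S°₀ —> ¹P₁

2

(a) allowed
(b) forbidden (parity, ΔS, ΔL, ΔJ fail)
(c) forbidden (parity, ΔS, ΔL, ΔJ fail)
(d) forbidden (ΔS, ΔL fail)
(e) forbidden (ΔL fails)
(f) forbidden (ΔS fails)
(g) allowed
Total allowed: 2 of 7.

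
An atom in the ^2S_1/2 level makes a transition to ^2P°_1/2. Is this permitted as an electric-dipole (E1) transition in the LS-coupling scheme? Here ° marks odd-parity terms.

allowed

Parity must change: even → odd — ✓.
ΔL = 0, ±1 (not L=0↔0): L: 0 → 1, ΔL = +1 — ✓.
ΔS = 0: S: 1/2 → 1/2 — ✓.
ΔJ = 0, ±1 (not J=0↔0): J: 1/2 → 1/2, ΔJ = +0 — ✓.
All four E1 rules are satisfied.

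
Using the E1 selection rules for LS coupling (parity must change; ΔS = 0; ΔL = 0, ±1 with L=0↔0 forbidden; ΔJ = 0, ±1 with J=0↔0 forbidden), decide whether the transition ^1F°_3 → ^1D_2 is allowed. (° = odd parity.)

allowed

Reading off the term symbols: S 0→0, L 3→2, J 3→2, parity odd→even.
Parity must change: odd → even — satisfied.
ΔS = 0: S: 0 → 0 — satisfied.
ΔL = 0, ±1 (not L=0↔0): L: 3 → 2, ΔL = -1 — satisfied.
ΔJ = 0, ±1 (not J=0↔0): J: 3 → 2, ΔJ = -1 — satisfied.
All four E1 rules are satisfied.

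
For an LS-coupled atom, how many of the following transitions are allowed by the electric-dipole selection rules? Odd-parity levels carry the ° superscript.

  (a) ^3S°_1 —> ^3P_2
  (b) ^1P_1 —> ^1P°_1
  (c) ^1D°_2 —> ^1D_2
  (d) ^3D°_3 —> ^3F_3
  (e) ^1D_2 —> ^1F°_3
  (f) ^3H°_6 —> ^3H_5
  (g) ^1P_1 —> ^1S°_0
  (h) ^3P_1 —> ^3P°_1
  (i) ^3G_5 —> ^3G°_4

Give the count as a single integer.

9

(a) allowed
(b) allowed
(c) allowed
(d) allowed
(e) allowed
(f) allowed
(g) allowed
(h) allowed
(i) allowed
Total allowed: 9 of 9.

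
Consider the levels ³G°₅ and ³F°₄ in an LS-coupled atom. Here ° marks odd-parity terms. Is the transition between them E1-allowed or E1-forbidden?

forbidden

Initial level: S=1, L=4, J=5, parity odd. Final level: S=1, L=3, J=4, parity odd.
ΔJ = 0, ±1 (not J=0↔0): J: 5 → 4, ΔJ = -1 — ok.
ΔS = 0: S: 1 → 1 — ok.
ΔL = 0, ±1 (not L=0↔0): L: 4 → 3, ΔL = -1 — ok.
Parity must change: odd → odd — fails.
Rule(s) violated: parity.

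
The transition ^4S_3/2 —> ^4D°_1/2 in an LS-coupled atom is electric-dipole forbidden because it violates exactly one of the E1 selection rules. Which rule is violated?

the ΔL = 0, ±1 rule

Reading off the term symbols: S 3/2→3/2, L 0→2, J 3/2→1/2, parity even→odd.
Parity must change: even → odd — satisfied.
ΔS = 0: S: 3/2 → 3/2 — satisfied.
ΔL = 0, ±1 (not L=0↔0): L: 0 → 2, ΔL = +2 — violated.
ΔJ = 0, ±1 (not J=0↔0): J: 3/2 → 1/2, ΔJ = -1 — satisfied.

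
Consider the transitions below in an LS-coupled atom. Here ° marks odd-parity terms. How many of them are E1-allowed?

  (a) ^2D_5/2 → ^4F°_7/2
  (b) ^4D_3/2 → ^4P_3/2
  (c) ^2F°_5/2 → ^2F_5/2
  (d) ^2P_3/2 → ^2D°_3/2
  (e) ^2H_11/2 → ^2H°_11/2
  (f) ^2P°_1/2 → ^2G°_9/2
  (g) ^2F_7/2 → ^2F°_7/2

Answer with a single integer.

4

(a) forbidden (ΔS fails)
(b) forbidden (parity fails)
(c) allowed
(d) allowed
(e) allowed
(f) forbidden (parity, ΔL, ΔJ fail)
(g) allowed
Total allowed: 4 of 7.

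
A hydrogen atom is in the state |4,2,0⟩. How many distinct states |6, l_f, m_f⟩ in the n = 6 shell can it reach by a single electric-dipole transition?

E1 requires Δl = ±1, so l_f ∈ {1, 3}; with 0 ≤ l_f ≤ n_f−1 = 5, the allowed l_f values are {1, 3}.
For l_f = 1: m_f ∈ {m_i−1, m_i, m_i+1} ∩ [−1, 1] = {-1, 0, 1} → 3 states.
For l_f = 3: m_f ∈ {m_i−1, m_i, m_i+1} ∩ [−3, 3] = {-1, 0, 1} → 3 states.
Total: 6.

6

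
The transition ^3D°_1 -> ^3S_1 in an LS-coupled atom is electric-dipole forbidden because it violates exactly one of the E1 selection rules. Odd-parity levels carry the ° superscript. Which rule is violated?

the ΔL = 0, ±1 rule

Parity must change: odd → even — ✓.
ΔS = 0: S: 1 → 1 — ✓.
ΔL = 0, ±1 (not L=0↔0): L: 2 → 0, ΔL = -2 — ✗.
ΔJ = 0, ±1 (not J=0↔0): J: 1 → 1, ΔJ = +0 — ✓.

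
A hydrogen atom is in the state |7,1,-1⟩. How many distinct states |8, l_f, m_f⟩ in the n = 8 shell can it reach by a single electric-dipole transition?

4

E1 requires Δl = ±1, so l_f ∈ {0, 2}; with 0 ≤ l_f ≤ n_f−1 = 7, the allowed l_f values are {0, 2}.
For l_f = 0: m_f ∈ {m_i−1, m_i, m_i+1} ∩ [−0, 0] = {0} → 1 state.
For l_f = 2: m_f ∈ {m_i−1, m_i, m_i+1} ∩ [−2, 2] = {-2, -1, 0} → 3 states.
Total: 4.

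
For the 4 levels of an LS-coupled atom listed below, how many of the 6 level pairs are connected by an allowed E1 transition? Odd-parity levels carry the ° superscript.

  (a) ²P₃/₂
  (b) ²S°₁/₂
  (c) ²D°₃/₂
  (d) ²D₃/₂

(a)–(b): allowed.
(a)–(c): allowed.
(a)–(d): forbidden (parity).
(b)–(c): forbidden (parity, ΔL).
(b)–(d): forbidden (ΔL).
(c)–(d): allowed.
Allowed pairs: 3 of 6.

3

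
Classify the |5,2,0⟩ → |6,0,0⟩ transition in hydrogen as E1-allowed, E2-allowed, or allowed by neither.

E2

Δl = 0 − 2 = -2; l_i + l_f = 2.
Δm_l = +0.
E1 (Δl = ±1, |Δm_l| ≤ 1): not satisfied.
E2 (Δl = 0,±2, l_i+l_f ≥ 2, |Δm_l| ≤ 2): satisfied.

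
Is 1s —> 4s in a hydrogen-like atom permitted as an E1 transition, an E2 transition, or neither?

Δl = 0 − 0 = +0; l_i + l_f = 0.
E1 (Δl = ±1): not satisfied.
E2 (Δl = 0,±2, l_i+l_f ≥ 2): not satisfied.

neither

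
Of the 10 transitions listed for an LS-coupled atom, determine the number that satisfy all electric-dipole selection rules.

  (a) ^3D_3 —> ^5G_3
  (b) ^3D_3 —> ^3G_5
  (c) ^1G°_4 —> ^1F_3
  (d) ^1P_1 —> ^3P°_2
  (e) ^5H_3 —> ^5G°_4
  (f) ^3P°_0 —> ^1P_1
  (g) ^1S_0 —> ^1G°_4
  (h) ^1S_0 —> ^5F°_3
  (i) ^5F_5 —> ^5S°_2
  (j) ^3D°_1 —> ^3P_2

3

(a) forbidden (parity, ΔS, ΔL fail)
(b) forbidden (parity, ΔL, ΔJ fail)
(c) allowed
(d) forbidden (ΔS fails)
(e) allowed
(f) forbidden (ΔS fails)
(g) forbidden (ΔL, ΔJ fail)
(h) forbidden (ΔS, ΔL, ΔJ fail)
(i) forbidden (ΔL, ΔJ fail)
(j) allowed
Total allowed: 3 of 10.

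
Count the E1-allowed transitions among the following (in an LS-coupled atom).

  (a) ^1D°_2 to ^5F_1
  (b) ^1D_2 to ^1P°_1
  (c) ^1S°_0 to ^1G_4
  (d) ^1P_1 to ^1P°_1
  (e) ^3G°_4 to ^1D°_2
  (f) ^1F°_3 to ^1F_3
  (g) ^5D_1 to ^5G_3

(a) forbidden (ΔS fails)
(b) allowed
(c) forbidden (ΔL, ΔJ fail)
(d) allowed
(e) forbidden (parity, ΔS, ΔL, ΔJ fail)
(f) allowed
(g) forbidden (parity, ΔL, ΔJ fail)
Total allowed: 3 of 7.

3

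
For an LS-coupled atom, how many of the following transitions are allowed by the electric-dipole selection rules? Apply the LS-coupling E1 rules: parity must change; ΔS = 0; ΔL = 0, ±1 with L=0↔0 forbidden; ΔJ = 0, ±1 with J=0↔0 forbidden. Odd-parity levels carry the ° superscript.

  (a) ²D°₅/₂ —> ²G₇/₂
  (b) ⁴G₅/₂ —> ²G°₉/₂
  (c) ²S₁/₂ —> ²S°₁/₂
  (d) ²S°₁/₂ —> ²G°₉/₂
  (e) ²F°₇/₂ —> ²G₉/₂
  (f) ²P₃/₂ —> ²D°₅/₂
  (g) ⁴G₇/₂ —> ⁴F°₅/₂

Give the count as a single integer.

(a) forbidden (ΔL fails)
(b) forbidden (ΔS, ΔJ fail)
(c) forbidden (ΔL fails)
(d) forbidden (parity, ΔL, ΔJ fail)
(e) allowed
(f) allowed
(g) allowed
Total allowed: 3 of 7.

3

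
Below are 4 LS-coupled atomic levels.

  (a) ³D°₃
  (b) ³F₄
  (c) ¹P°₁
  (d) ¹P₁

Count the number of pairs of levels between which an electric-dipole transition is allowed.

2

(a)–(b): allowed.
(a)–(c): forbidden (parity, ΔS, ΔJ).
(a)–(d): forbidden (ΔS, ΔJ).
(b)–(c): forbidden (ΔS, ΔL, ΔJ).
(b)–(d): forbidden (parity, ΔS, ΔL, ΔJ).
(c)–(d): allowed.
Allowed pairs: 2 of 6.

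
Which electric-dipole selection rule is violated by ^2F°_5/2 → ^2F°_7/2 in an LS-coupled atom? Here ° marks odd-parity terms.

parity

Initial level: S=1/2, L=3, J=5/2, parity odd. Final level: S=1/2, L=3, J=7/2, parity odd.
Parity must change: odd → odd — ✗.
ΔS = 0: S: 1/2 → 1/2 — ✓.
ΔL = 0, ±1 (not L=0↔0): L: 3 → 3, ΔL = +0 — ✓.
ΔJ = 0, ±1 (not J=0↔0): J: 5/2 → 7/2, ΔJ = +1 — ✓.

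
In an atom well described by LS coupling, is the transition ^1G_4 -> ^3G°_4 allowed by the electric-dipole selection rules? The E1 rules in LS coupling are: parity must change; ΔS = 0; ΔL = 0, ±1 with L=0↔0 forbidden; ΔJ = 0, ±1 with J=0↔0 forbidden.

Parity must change: even → odd — ✓.
ΔS = 0: S: 0 → 1 — ✗.
ΔL = 0, ±1 (not L=0↔0): L: 4 → 4, ΔL = +0 — ✓.
ΔJ = 0, ±1 (not J=0↔0): J: 4 → 4, ΔJ = +0 — ✓.
Rule(s) violated: ΔS.

forbidden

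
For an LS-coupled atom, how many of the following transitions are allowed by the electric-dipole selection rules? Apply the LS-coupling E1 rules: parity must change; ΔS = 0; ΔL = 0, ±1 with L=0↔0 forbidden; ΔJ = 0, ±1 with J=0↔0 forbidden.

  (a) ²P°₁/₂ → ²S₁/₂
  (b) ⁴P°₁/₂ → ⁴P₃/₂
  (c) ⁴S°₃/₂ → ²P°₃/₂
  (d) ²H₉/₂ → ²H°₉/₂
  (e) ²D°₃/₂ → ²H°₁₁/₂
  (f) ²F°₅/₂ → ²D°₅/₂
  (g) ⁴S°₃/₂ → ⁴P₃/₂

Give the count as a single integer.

(a) allowed
(b) allowed
(c) forbidden (parity, ΔS fail)
(d) allowed
(e) forbidden (parity, ΔL, ΔJ fail)
(f) forbidden (parity fails)
(g) allowed
Total allowed: 4 of 7.

4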